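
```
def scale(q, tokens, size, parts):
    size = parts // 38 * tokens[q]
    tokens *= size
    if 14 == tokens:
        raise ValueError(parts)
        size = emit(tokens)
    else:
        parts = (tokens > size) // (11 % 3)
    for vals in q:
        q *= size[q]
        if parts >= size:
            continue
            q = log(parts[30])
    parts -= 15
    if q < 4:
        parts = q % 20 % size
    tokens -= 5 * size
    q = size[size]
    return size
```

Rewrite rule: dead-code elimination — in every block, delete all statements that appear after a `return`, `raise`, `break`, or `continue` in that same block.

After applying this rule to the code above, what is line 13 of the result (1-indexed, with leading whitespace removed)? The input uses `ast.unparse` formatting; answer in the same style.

if q < 4:

Transformed code:
def scale(q, tokens, size, parts):
    size = parts // 38 * tokens[q]
    tokens *= size
    if 14 == tokens:
        raise ValueError(parts)
    else:
        parts = (tokens > size) // (11 % 3)
    for vals in q:
        q *= size[q]
        if parts >= size:
            continue
    parts -= 15
    if q < 4:
        parts = q % 20 % size
    tokens -= 5 * size
    q = size[size]
    return size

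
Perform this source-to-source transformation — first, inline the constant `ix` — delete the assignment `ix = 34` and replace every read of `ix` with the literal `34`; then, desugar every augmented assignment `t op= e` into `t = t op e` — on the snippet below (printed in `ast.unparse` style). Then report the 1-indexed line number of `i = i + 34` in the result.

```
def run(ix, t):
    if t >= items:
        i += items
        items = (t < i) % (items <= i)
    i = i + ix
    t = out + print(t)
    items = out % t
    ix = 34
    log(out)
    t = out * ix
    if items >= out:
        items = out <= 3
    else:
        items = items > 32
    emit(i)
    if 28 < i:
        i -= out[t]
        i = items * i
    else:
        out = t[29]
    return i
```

5

Transformed code:
def run(ix, t):
    if t >= items:
        i = i + items
        items = (t < i) % (items <= i)
    i = i + 34
    t = out + print(t)
    items = out % t
    log(out)
    t = out * 34
    if items >= out:
        items = out <= 3
    else:
        items = items > 32
    emit(i)
    if 28 < i:
        i = i - out[t]
        i = items * i
    else:
        out = t[29]
    return i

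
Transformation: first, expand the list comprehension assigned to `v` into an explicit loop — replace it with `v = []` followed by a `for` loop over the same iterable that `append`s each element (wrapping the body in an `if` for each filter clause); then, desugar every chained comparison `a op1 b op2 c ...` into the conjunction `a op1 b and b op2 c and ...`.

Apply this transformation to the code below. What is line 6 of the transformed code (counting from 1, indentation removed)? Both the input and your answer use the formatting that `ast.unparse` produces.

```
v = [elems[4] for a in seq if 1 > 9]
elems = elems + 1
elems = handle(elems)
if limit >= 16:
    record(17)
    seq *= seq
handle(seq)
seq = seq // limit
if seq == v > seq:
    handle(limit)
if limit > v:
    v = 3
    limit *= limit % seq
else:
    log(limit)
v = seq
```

elems = handle(elems)

Transformed code:
v = []
for a in seq:
    if 1 > 9:
        v.append(elems[4])
elems = elems + 1
elems = handle(elems)
if limit >= 16:
    record(17)
    seq *= seq
handle(seq)
seq = seq // limit
if seq == v and v > seq:
    handle(limit)
if limit > v:
    v = 3
    limit *= limit % seq
else:
    log(limit)
v = seq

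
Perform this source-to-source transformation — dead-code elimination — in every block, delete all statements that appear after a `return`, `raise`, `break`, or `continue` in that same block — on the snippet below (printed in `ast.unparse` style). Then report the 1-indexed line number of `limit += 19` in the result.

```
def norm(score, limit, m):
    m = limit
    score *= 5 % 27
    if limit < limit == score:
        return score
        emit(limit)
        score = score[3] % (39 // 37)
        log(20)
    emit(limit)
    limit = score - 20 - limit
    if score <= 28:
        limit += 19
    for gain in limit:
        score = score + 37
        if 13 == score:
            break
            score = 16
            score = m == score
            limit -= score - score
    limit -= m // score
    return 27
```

9

Transformed code:
def norm(score, limit, m):
    m = limit
    score *= 5 % 27
    if limit < limit == score:
        return score
    emit(limit)
    limit = score - 20 - limit
    if score <= 28:
        limit += 19
    for gain in limit:
        score = score + 37
        if 13 == score:
            break
    limit -= m // score
    return 27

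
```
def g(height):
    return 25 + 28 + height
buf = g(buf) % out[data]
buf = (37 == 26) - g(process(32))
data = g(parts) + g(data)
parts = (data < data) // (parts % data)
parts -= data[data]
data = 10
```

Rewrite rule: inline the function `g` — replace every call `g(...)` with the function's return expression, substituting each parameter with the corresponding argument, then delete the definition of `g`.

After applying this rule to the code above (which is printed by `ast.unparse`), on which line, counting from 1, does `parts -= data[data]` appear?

Transformed code:
buf = (25 + 28 + buf) % out[data]
buf = (37 == 26) - (25 + 28 + process(32))
data = 25 + 28 + parts + (25 + 28 + data)
parts = (data < data) // (parts % data)
parts -= data[data]
data = 10

5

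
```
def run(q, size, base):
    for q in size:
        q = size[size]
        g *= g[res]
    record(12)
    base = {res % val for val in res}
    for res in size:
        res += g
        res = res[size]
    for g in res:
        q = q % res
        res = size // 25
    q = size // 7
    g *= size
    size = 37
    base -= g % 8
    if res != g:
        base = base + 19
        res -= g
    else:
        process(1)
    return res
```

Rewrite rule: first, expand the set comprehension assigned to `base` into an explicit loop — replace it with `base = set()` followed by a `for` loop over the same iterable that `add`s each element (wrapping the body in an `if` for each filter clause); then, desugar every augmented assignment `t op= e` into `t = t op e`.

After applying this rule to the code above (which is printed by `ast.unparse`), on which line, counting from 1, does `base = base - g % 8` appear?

18

Transformed code:
def run(q, size, base):
    for q in size:
        q = size[size]
        g = g * g[res]
    record(12)
    base = set()
    for val in res:
        base.add(res % val)
    for res in size:
        res = res + g
        res = res[size]
    for g in res:
        q = q % res
        res = size // 25
    q = size // 7
    g = g * size
    size = 37
    base = base - g % 8
    if res != g:
        base = base + 19
        res = res - g
    else:
        process(1)
    return res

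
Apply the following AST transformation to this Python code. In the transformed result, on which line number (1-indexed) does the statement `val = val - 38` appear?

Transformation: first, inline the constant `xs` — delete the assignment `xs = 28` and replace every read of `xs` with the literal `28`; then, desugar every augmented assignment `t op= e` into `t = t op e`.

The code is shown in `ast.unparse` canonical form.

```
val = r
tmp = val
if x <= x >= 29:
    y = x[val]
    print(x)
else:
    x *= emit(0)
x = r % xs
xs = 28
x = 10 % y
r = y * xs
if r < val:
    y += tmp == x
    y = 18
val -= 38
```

14

Transformed code:
val = r
tmp = val
if x <= x >= 29:
    y = x[val]
    print(x)
else:
    x = x * emit(0)
x = r % 28
x = 10 % y
r = y * 28
if r < val:
    y = y + (tmp == x)
    y = 18
val = val - 38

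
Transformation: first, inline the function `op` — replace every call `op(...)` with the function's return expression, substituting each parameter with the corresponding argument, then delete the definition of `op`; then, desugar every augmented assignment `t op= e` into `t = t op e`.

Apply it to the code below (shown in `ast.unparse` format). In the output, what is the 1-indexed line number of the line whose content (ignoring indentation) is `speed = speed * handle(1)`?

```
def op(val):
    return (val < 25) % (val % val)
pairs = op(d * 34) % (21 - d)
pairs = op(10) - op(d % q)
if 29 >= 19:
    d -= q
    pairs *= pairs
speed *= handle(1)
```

Transformed code:
pairs = (d * 34 < 25) % (d * 34 % (d * 34)) % (21 - d)
pairs = (10 < 25) % (10 % 10) - (d % q < 25) % (d % q % (d % q))
if 29 >= 19:
    d = d - q
    pairs = pairs * pairs
speed = speed * handle(1)

6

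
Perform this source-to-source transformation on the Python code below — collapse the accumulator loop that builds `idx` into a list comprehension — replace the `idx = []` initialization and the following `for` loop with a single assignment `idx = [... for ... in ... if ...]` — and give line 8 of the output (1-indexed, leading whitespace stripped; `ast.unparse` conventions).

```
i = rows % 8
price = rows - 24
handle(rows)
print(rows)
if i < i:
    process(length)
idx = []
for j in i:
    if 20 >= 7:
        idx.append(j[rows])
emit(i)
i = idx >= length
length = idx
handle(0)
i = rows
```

emit(i)

Transformed code:
i = rows % 8
price = rows - 24
handle(rows)
print(rows)
if i < i:
    process(length)
idx = [j[rows] for j in i if 20 >= 7]
emit(i)
i = idx >= length
length = idx
handle(0)
i = rows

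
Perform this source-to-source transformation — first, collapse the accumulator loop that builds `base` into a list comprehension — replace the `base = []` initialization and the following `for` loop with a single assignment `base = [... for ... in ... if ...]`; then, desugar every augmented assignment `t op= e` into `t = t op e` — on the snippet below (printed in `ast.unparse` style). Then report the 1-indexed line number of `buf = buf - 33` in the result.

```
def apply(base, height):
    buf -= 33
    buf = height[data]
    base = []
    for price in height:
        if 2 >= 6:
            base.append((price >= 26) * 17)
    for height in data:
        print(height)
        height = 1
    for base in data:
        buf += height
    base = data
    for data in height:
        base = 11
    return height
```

2

Transformed code:
def apply(base, height):
    buf = buf - 33
    buf = height[data]
    base = [(price >= 26) * 17 for price in height if 2 >= 6]
    for height in data:
        print(height)
        height = 1
    for base in data:
        buf = buf + height
    base = data
    for data in height:
        base = 11
    return height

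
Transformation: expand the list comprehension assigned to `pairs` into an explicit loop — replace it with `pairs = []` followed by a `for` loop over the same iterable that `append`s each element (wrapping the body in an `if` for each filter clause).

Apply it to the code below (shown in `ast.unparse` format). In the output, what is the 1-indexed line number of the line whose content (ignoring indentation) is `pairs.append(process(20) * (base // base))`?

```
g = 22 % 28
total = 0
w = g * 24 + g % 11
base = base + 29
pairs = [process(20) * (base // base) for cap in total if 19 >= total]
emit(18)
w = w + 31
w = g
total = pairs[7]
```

8

Transformed code:
g = 22 % 28
total = 0
w = g * 24 + g % 11
base = base + 29
pairs = []
for cap in total:
    if 19 >= total:
        pairs.append(process(20) * (base // base))
emit(18)
w = w + 31
w = g
total = pairs[7]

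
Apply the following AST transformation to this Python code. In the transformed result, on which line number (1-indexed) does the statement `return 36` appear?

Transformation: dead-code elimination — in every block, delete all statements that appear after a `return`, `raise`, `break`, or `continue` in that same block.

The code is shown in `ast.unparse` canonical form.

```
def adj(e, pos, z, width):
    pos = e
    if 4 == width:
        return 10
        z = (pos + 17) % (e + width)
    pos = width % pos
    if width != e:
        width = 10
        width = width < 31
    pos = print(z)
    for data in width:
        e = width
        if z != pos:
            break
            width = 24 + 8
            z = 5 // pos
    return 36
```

Transformed code:
def adj(e, pos, z, width):
    pos = e
    if 4 == width:
        return 10
    pos = width % pos
    if width != e:
        width = 10
        width = width < 31
    pos = print(z)
    for data in width:
        e = width
        if z != pos:
            break
    return 36

14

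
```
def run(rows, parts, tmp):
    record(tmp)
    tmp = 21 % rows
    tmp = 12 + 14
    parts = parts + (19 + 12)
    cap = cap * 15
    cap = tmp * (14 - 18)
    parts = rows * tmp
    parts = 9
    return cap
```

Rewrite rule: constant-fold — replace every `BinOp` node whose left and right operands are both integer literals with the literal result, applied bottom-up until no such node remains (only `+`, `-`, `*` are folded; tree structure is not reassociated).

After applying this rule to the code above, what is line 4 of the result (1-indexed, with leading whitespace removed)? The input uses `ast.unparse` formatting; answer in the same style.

tmp = 26

Transformed code:
def run(rows, parts, tmp):
    record(tmp)
    tmp = 21 % rows
    tmp = 26
    parts = parts + 31
    cap = cap * 15
    cap = tmp * -4
    parts = rows * tmp
    parts = 9
    return cap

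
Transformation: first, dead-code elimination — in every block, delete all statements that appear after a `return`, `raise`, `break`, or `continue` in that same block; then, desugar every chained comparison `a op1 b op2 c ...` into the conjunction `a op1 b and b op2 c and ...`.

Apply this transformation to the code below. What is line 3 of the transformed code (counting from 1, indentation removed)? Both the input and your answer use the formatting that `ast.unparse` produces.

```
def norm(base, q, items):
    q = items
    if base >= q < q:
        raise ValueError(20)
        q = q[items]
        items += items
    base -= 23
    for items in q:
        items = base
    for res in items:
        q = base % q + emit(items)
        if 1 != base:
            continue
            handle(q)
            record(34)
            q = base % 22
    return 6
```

Transformed code:
def norm(base, q, items):
    q = items
    if base >= q and q < q:
        raise ValueError(20)
    base -= 23
    for items in q:
        items = base
    for res in items:
        q = base % q + emit(items)
        if 1 != base:
            continue
    return 6

if base >= q and q < q:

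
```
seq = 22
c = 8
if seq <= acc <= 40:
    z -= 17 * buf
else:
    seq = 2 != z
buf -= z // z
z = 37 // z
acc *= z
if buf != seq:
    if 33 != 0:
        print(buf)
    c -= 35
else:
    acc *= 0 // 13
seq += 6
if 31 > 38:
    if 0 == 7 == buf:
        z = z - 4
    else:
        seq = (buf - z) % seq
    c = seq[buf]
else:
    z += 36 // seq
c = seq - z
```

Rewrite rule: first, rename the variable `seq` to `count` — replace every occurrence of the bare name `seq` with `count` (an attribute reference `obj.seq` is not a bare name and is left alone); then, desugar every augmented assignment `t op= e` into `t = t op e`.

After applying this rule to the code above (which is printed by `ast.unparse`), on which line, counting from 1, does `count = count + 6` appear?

16

Transformed code:
count = 22
c = 8
if count <= acc <= 40:
    z = z - 17 * buf
else:
    count = 2 != z
buf = buf - z // z
z = 37 // z
acc = acc * z
if buf != count:
    if 33 != 0:
        print(buf)
    c = c - 35
else:
    acc = acc * (0 // 13)
count = count + 6
if 31 > 38:
    if 0 == 7 == buf:
        z = z - 4
    else:
        count = (buf - z) % count
    c = count[buf]
else:
    z = z + 36 // count
c = count - z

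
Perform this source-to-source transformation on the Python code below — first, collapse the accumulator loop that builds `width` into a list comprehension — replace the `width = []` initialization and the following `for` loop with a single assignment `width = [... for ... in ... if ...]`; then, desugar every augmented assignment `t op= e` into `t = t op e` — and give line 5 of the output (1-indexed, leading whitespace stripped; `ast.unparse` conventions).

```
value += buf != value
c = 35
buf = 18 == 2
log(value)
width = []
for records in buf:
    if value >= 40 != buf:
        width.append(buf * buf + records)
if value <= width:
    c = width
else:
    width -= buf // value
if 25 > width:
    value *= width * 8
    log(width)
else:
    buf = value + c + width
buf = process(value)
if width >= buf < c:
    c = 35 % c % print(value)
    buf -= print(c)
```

width = [buf * buf + records for records in buf if value >= 40 != buf]

Transformed code:
value = value + (buf != value)
c = 35
buf = 18 == 2
log(value)
width = [buf * buf + records for records in buf if value >= 40 != buf]
if value <= width:
    c = width
else:
    width = width - buf // value
if 25 > width:
    value = value * (width * 8)
    log(width)
else:
    buf = value + c + width
buf = process(value)
if width >= buf < c:
    c = 35 % c % print(value)
    buf = buf - print(c)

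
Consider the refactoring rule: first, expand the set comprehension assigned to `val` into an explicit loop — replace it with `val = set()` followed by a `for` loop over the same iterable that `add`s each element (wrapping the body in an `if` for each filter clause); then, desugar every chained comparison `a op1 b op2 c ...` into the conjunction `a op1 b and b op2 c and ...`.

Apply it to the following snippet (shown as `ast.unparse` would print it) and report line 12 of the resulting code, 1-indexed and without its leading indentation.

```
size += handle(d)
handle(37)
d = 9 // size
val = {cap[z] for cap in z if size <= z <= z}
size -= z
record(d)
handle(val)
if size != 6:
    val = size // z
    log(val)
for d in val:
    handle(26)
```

Transformed code:
size += handle(d)
handle(37)
d = 9 // size
val = set()
for cap in z:
    if size <= z and z <= z:
        val.add(cap[z])
size -= z
record(d)
handle(val)
if size != 6:
    val = size // z
    log(val)
for d in val:
    handle(26)

val = size // z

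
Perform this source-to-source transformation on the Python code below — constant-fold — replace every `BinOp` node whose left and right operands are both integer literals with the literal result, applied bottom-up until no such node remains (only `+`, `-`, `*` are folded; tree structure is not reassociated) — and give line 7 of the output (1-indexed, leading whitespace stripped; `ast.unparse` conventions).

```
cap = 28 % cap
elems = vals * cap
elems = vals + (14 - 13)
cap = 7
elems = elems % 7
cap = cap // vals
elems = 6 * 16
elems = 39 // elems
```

elems = 96

Transformed code:
cap = 28 % cap
elems = vals * cap
elems = vals + 1
cap = 7
elems = elems % 7
cap = cap // vals
elems = 96
elems = 39 // elems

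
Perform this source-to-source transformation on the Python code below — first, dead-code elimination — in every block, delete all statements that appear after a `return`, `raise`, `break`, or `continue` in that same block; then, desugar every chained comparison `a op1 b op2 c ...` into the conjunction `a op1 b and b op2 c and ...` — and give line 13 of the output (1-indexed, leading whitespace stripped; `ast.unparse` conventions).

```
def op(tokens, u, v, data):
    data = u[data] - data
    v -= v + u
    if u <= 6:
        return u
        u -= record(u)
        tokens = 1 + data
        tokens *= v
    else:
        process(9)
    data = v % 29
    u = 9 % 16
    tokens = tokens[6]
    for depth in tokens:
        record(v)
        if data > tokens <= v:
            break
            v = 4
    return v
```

Transformed code:
def op(tokens, u, v, data):
    data = u[data] - data
    v -= v + u
    if u <= 6:
        return u
    else:
        process(9)
    data = v % 29
    u = 9 % 16
    tokens = tokens[6]
    for depth in tokens:
        record(v)
        if data > tokens and tokens <= v:
            break
    return v

if data > tokens and tokens <= v:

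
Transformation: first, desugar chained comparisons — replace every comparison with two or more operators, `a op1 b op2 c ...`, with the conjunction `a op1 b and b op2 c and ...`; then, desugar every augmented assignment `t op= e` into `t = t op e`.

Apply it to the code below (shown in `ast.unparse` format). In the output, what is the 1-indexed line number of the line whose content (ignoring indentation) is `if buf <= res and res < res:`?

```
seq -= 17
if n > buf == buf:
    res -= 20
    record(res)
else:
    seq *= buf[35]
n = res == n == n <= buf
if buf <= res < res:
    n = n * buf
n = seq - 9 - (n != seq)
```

Transformed code:
seq = seq - 17
if n > buf and buf == buf:
    res = res - 20
    record(res)
else:
    seq = seq * buf[35]
n = res == n and n == n and (n <= buf)
if buf <= res and res < res:
    n = n * buf
n = seq - 9 - (n != seq)

8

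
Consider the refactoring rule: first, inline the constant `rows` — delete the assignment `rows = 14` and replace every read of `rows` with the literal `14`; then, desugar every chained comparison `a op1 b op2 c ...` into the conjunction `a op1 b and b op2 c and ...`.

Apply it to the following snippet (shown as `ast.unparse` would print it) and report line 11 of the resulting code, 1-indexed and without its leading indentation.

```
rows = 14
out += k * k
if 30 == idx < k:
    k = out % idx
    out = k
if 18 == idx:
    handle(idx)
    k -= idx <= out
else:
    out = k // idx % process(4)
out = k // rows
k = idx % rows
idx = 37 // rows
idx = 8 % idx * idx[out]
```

Transformed code:
out += k * k
if 30 == idx and idx < k:
    k = out % idx
    out = k
if 18 == idx:
    handle(idx)
    k -= idx <= out
else:
    out = k // idx % process(4)
out = k // 14
k = idx % 14
idx = 37 // 14
idx = 8 % idx * idx[out]

k = idx % 14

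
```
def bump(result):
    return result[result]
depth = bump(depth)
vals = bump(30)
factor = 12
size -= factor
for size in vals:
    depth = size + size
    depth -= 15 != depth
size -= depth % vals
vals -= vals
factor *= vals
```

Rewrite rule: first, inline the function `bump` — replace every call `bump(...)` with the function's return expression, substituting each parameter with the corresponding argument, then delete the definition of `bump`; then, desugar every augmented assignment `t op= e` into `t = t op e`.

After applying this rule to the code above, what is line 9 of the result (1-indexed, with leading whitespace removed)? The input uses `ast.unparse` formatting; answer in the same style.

vals = vals - vals

Transformed code:
depth = depth[depth]
vals = 30[30]
factor = 12
size = size - factor
for size in vals:
    depth = size + size
    depth = depth - (15 != depth)
size = size - depth % vals
vals = vals - vals
factor = factor * vals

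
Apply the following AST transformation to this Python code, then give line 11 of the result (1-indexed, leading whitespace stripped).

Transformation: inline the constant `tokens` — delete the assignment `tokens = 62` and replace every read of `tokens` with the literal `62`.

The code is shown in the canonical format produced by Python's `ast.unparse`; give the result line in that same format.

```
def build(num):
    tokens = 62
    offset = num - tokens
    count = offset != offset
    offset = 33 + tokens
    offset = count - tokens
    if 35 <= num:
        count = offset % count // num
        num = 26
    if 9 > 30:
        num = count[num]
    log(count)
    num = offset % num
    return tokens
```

log(count)

Transformed code:
def build(num):
    offset = num - 62
    count = offset != offset
    offset = 33 + 62
    offset = count - 62
    if 35 <= num:
        count = offset % count // num
        num = 26
    if 9 > 30:
        num = count[num]
    log(count)
    num = offset % num
    return 62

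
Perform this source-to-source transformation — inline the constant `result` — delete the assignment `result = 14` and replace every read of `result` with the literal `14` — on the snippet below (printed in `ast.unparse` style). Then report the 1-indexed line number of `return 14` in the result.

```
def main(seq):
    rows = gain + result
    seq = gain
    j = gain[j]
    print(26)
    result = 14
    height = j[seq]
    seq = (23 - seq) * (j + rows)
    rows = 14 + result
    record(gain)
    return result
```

10

Transformed code:
def main(seq):
    rows = gain + 14
    seq = gain
    j = gain[j]
    print(26)
    height = j[seq]
    seq = (23 - seq) * (j + rows)
    rows = 14 + 14
    record(gain)
    return 14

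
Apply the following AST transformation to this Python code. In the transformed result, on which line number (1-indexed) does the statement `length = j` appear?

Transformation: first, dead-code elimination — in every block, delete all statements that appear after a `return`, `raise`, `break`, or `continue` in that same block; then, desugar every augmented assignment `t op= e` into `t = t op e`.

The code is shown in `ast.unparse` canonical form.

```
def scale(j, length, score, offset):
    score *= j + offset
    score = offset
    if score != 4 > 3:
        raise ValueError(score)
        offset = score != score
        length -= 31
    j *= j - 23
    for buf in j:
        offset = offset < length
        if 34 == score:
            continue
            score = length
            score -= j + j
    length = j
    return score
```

Transformed code:
def scale(j, length, score, offset):
    score = score * (j + offset)
    score = offset
    if score != 4 > 3:
        raise ValueError(score)
    j = j * (j - 23)
    for buf in j:
        offset = offset < length
        if 34 == score:
            continue
    length = j
    return score

11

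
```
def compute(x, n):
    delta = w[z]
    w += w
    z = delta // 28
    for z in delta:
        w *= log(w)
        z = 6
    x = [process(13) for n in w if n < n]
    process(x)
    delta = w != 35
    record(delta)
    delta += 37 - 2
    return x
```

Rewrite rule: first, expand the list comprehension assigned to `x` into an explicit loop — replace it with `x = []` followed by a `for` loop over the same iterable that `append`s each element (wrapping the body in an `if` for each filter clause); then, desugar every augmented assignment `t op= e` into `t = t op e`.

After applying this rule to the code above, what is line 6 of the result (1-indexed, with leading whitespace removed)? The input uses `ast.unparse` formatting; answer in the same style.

Transformed code:
def compute(x, n):
    delta = w[z]
    w = w + w
    z = delta // 28
    for z in delta:
        w = w * log(w)
        z = 6
    x = []
    for n in w:
        if n < n:
            x.append(process(13))
    process(x)
    delta = w != 35
    record(delta)
    delta = delta + (37 - 2)
    return x

w = w * log(w)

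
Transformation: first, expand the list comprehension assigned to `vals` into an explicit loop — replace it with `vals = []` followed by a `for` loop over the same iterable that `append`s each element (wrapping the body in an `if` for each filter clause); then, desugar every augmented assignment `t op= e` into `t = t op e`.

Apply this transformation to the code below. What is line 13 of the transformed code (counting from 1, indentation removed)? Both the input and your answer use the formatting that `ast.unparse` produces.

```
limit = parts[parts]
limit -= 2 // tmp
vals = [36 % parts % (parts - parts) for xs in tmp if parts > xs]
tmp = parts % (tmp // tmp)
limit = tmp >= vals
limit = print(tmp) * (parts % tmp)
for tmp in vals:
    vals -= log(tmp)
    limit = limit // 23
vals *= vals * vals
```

vals = vals * (vals * vals)

Transformed code:
limit = parts[parts]
limit = limit - 2 // tmp
vals = []
for xs in tmp:
    if parts > xs:
        vals.append(36 % parts % (parts - parts))
tmp = parts % (tmp // tmp)
limit = tmp >= vals
limit = print(tmp) * (parts % tmp)
for tmp in vals:
    vals = vals - log(tmp)
    limit = limit // 23
vals = vals * (vals * vals)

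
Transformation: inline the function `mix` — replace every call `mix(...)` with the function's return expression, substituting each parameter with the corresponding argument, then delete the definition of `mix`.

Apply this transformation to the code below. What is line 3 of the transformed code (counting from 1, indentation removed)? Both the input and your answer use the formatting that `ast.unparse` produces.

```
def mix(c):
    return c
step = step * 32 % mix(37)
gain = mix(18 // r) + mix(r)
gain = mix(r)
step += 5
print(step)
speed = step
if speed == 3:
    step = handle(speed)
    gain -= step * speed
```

gain = r

Transformed code:
step = step * 32 % 37
gain = 18 // r + r
gain = r
step += 5
print(step)
speed = step
if speed == 3:
    step = handle(speed)
    gain -= step * speed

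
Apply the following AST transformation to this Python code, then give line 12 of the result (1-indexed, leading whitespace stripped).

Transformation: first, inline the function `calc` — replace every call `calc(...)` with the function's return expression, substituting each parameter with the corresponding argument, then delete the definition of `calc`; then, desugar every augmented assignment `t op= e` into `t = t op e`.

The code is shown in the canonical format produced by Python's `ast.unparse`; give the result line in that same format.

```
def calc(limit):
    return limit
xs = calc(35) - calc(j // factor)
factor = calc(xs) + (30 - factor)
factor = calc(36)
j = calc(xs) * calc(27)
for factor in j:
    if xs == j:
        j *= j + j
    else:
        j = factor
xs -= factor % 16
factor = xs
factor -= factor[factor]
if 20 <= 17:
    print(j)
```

Transformed code:
xs = 35 - j // factor
factor = xs + (30 - factor)
factor = 36
j = xs * 27
for factor in j:
    if xs == j:
        j = j * (j + j)
    else:
        j = factor
xs = xs - factor % 16
factor = xs
factor = factor - factor[factor]
if 20 <= 17:
    print(j)

factor = factor - factor[factor]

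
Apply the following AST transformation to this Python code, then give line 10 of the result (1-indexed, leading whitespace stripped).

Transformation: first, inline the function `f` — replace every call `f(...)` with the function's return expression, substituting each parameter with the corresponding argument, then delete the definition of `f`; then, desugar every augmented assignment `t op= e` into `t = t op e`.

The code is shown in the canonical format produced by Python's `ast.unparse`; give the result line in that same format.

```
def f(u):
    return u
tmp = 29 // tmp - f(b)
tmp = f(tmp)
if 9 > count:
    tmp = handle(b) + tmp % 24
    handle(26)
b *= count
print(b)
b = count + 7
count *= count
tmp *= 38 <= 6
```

Transformed code:
tmp = 29 // tmp - b
tmp = tmp
if 9 > count:
    tmp = handle(b) + tmp % 24
    handle(26)
b = b * count
print(b)
b = count + 7
count = count * count
tmp = tmp * (38 <= 6)

tmp = tmp * (38 <= 6)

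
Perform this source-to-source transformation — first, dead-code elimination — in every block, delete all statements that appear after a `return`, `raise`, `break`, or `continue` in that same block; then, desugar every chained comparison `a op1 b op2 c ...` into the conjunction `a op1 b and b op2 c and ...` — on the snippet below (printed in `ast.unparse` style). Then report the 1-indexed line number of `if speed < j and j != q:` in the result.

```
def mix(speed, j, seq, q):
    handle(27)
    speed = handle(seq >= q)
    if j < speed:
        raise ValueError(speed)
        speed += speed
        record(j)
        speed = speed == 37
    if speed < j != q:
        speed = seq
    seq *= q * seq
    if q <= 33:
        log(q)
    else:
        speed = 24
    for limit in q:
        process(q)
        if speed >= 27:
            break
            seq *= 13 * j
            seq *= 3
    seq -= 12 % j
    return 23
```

6

Transformed code:
def mix(speed, j, seq, q):
    handle(27)
    speed = handle(seq >= q)
    if j < speed:
        raise ValueError(speed)
    if speed < j and j != q:
        speed = seq
    seq *= q * seq
    if q <= 33:
        log(q)
    else:
        speed = 24
    for limit in q:
        process(q)
        if speed >= 27:
            break
    seq -= 12 % j
    return 23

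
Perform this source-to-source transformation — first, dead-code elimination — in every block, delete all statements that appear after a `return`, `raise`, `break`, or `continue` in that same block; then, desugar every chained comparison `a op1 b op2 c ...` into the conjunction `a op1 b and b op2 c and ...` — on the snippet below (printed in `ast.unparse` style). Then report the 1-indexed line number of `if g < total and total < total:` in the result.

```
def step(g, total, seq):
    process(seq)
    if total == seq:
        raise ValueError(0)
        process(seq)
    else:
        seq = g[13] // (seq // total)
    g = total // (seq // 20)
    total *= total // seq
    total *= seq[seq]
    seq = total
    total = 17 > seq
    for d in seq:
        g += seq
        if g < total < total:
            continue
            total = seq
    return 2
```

14

Transformed code:
def step(g, total, seq):
    process(seq)
    if total == seq:
        raise ValueError(0)
    else:
        seq = g[13] // (seq // total)
    g = total // (seq // 20)
    total *= total // seq
    total *= seq[seq]
    seq = total
    total = 17 > seq
    for d in seq:
        g += seq
        if g < total and total < total:
            continue
    return 2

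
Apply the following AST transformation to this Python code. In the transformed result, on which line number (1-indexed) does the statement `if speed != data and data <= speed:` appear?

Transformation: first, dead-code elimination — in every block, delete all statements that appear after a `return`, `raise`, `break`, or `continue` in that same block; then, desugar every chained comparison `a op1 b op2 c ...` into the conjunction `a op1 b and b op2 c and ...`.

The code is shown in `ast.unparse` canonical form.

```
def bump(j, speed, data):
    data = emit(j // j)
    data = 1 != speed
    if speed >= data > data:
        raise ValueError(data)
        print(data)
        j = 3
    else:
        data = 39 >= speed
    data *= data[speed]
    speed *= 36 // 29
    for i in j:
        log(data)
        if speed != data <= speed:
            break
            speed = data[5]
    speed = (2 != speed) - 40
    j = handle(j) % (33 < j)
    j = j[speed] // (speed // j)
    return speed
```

Transformed code:
def bump(j, speed, data):
    data = emit(j // j)
    data = 1 != speed
    if speed >= data and data > data:
        raise ValueError(data)
    else:
        data = 39 >= speed
    data *= data[speed]
    speed *= 36 // 29
    for i in j:
        log(data)
        if speed != data and data <= speed:
            break
    speed = (2 != speed) - 40
    j = handle(j) % (33 < j)
    j = j[speed] // (speed // j)
    return speed

12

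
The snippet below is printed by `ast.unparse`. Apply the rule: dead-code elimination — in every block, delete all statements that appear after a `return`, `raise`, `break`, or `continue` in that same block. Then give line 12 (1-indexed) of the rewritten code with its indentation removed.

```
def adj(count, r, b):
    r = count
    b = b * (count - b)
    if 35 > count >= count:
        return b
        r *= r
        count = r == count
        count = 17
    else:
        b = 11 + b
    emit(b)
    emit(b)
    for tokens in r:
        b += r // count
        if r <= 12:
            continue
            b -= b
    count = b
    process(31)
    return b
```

if r <= 12:

Transformed code:
def adj(count, r, b):
    r = count
    b = b * (count - b)
    if 35 > count >= count:
        return b
    else:
        b = 11 + b
    emit(b)
    emit(b)
    for tokens in r:
        b += r // count
        if r <= 12:
            continue
    count = b
    process(31)
    return b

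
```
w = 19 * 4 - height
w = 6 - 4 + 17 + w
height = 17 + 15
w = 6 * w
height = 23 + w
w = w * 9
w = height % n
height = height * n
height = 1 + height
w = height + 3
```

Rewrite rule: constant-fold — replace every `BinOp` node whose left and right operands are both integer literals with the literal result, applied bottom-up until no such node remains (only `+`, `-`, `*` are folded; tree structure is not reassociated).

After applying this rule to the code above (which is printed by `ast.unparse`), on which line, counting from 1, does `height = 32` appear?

Transformed code:
w = 76 - height
w = 19 + w
height = 32
w = 6 * w
height = 23 + w
w = w * 9
w = height % n
height = height * n
height = 1 + height
w = height + 3

3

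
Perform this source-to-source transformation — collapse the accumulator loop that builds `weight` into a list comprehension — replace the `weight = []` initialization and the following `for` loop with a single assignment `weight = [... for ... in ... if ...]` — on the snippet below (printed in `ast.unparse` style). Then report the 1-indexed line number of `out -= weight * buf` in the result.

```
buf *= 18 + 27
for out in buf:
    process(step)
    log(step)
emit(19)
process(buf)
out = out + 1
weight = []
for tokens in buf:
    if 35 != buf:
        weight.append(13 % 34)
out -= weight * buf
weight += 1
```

9

Transformed code:
buf *= 18 + 27
for out in buf:
    process(step)
    log(step)
emit(19)
process(buf)
out = out + 1
weight = [13 % 34 for tokens in buf if 35 != buf]
out -= weight * buf
weight += 1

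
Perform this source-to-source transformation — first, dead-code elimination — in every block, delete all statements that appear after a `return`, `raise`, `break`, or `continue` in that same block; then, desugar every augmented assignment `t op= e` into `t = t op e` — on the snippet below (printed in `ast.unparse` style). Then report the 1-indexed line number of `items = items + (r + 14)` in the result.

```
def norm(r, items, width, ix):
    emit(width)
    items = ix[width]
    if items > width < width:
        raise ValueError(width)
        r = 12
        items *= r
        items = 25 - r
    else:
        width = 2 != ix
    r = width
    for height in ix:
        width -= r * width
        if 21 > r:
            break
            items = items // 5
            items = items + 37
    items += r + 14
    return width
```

13

Transformed code:
def norm(r, items, width, ix):
    emit(width)
    items = ix[width]
    if items > width < width:
        raise ValueError(width)
    else:
        width = 2 != ix
    r = width
    for height in ix:
        width = width - r * width
        if 21 > r:
            break
    items = items + (r + 14)
    return width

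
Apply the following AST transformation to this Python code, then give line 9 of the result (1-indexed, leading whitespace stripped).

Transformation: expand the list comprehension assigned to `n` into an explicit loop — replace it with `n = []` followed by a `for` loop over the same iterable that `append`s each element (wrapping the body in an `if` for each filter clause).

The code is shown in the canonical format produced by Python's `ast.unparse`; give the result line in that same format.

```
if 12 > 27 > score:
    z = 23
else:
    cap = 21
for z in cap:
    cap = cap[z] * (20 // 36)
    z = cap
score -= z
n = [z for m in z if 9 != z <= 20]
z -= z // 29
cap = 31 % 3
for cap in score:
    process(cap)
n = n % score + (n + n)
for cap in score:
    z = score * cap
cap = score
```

Transformed code:
if 12 > 27 > score:
    z = 23
else:
    cap = 21
for z in cap:
    cap = cap[z] * (20 // 36)
    z = cap
score -= z
n = []
for m in z:
    if 9 != z <= 20:
        n.append(z)
z -= z // 29
cap = 31 % 3
for cap in score:
    process(cap)
n = n % score + (n + n)
for cap in score:
    z = score * cap
cap = score

n = []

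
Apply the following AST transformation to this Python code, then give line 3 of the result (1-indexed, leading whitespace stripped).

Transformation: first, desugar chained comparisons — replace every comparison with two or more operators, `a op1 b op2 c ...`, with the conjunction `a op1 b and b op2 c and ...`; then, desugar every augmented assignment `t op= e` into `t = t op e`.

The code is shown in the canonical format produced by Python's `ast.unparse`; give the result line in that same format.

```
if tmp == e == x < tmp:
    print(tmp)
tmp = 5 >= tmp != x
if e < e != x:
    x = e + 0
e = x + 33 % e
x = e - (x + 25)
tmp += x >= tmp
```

tmp = 5 >= tmp and tmp != x

Transformed code:
if tmp == e and e == x and (x < tmp):
    print(tmp)
tmp = 5 >= tmp and tmp != x
if e < e and e != x:
    x = e + 0
e = x + 33 % e
x = e - (x + 25)
tmp = tmp + (x >= tmp)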